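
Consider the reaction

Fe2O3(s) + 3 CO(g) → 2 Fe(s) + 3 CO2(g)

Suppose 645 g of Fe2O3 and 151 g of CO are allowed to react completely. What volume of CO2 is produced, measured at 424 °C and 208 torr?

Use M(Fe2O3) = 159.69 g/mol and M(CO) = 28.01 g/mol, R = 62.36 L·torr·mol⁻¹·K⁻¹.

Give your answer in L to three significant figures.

n(Fe2O3) = 645 / 159.69 = 4.039 mol
n(CO) = 151 / 28.01 = 5.391 mol
For 4.039 mol Fe2O3, stoichiometry requires (3/1) × 4.039 = 12.12 mol CO; 5.391 mol is available, so CO is limiting.
n(CO2) = (3/3) × 5.391 = 5.391 mol
V(CO2) = nRT/P = 5.391 × 62.36 × 697.15 / 208 = 1127 L

1130 L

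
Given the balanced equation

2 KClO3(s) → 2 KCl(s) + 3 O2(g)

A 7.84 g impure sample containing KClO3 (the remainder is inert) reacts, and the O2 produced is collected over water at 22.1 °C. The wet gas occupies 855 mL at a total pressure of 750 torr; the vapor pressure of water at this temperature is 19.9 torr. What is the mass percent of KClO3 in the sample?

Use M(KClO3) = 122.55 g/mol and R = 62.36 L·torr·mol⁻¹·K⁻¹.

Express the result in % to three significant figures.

35.3 %

P(O2) = 750 − 19.9 = 730.1 torr
n(O2) = PV/RT = (730.1 × 0.8550) / (62.36 × 295.25) = 0.03390 mol
n(KClO3) = (2/3) × 0.03390 = 0.02260 mol
m(KClO3) = 0.02260 × 122.55 = 2.770 g
%KClO3 = 2.770 / 7.84 × 100 = 35.33%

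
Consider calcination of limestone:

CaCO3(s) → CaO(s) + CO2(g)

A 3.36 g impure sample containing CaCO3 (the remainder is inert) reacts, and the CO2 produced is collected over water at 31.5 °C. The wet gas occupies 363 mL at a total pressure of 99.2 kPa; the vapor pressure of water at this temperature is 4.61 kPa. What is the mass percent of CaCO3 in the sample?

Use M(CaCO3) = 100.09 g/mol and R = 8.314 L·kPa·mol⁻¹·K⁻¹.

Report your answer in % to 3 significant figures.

P(CO2) = 99.2 − 4.61 = 94.59 kPa
n(CO2) = PV/RT = (94.59 × 0.3630) / (8.314 × 304.65) = 0.01356 mol
n(CaCO3) = (1/1) × 0.01356 = 0.01356 mol
m(CaCO3) = 0.01356 × 100.09 = 1.357 g
%CaCO3 = 1.357 / 3.36 × 100 = 40.39%

40.4 %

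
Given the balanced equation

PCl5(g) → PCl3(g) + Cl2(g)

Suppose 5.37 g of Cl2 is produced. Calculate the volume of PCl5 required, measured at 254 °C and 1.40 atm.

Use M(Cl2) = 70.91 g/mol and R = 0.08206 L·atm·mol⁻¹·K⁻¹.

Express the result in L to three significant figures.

2.34 L

n(Cl2) = 5.370 / 70.91 = 0.07573 mol
n(PCl5) = (1/1) × 0.07573 = 0.07573 mol
V = nRT/P = 0.07573 × 0.08206 × 527.15 / 1.40 = 2.340 L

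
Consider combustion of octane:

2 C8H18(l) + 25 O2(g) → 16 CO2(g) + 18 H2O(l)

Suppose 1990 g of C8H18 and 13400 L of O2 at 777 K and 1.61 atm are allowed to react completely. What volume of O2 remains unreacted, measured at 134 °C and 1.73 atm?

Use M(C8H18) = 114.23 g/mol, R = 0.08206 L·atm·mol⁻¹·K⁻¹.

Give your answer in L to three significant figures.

n(C8H18) = 1990 / 114.23 = 17.42 mol
n(O2) = PV/RT = (1.61 × 13400) / (0.08206 × 777) = 338.4 mol
For 17.42 mol C8H18, stoichiometry requires (25/2) × 17.42 = 217.8 mol O2; 338.4 mol is available, so C8H18 is limiting.
n(O2) consumed = (25/2) × 17.42 = 217.8 mol; remaining = 338.4 − 217.8 = 120.6 mol
V(O2) = nRT/P = 120.6 × 0.08206 × 407.15 / 1.73 = 2329 L

2330 L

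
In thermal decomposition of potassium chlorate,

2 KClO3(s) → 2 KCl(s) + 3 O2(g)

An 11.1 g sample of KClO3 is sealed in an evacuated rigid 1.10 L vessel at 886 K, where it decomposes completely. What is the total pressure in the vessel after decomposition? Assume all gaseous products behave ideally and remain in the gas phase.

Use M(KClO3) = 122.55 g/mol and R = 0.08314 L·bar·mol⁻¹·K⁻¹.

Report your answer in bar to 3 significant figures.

9.10 bar

n(KClO3) = 11.1 / 122.55 = 0.09058 mol
n(gas produced) = (3/2) × 0.09058 = 0.1359 mol
P = nRT/V = 0.1359 × 0.08314 × 886 / 1.10 = 9.101 bar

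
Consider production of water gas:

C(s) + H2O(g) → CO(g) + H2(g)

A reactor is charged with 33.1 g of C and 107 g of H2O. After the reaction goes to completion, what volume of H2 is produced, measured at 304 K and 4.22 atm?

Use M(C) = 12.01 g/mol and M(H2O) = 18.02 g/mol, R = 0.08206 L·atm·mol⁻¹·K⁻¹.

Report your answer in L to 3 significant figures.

n(C) = 33.1 / 12.01 = 2.756 mol
n(H2O) = 107 / 18.02 = 5.938 mol
For 2.756 mol C, stoichiometry requires (1/1) × 2.756 = 2.756 mol H2O; 5.938 mol is available, so C is limiting.
n(H2) = (1/1) × 2.756 = 2.756 mol
V(H2) = nRT/P = 2.756 × 0.08206 × 304 / 4.22 = 16.29 L

16.3 L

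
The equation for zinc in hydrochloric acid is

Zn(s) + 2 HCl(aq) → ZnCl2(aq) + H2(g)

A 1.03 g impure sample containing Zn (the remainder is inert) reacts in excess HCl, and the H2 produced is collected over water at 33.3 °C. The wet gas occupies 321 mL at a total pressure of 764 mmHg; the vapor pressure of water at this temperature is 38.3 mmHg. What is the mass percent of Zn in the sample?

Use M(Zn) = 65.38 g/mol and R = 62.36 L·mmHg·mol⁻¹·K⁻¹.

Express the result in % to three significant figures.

P(H2) = 764 − 38.3 = 725.7 mmHg
n(H2) = PV/RT = (725.7 × 0.3210) / (62.36 × 306.45) = 0.01219 mol
n(Zn) = (1/1) × 0.01219 = 0.01219 mol
m(Zn) = 0.01219 × 65.38 = 0.7970 g
%Zn = 0.7970 / 1.03 × 100 = 77.38%

77.4 %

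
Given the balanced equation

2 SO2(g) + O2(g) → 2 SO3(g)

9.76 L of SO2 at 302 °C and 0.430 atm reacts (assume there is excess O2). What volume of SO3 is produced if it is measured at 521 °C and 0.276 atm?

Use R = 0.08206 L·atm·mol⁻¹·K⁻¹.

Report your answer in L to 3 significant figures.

21.0 L

n(SO2) = PV/RT = (0.430 × 9.76) / (0.08206 × 575.15) = 0.08892 mol
n(SO3) = (2/2) × 0.08892 = 0.08892 mol
V = nRT/P = 0.08892 × 0.08206 × 794.15 / 0.276 = 21.00 L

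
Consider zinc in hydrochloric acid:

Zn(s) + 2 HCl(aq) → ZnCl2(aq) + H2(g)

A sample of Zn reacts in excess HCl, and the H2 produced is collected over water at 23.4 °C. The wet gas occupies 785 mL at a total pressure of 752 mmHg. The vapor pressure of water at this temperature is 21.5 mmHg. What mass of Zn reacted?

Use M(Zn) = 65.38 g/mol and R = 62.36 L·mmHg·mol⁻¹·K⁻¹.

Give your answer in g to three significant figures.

2.03 g

P(H2) = 752 − 21.5 = 730.5 mmHg
n(H2) = PV/RT = (730.5 × 0.7850) / (62.36 × 296.55) = 0.03101 mol
n(Zn) = (1/1) × 0.03101 = 0.03101 mol
m(Zn) = 0.03101 × 65.38 = 2.027 g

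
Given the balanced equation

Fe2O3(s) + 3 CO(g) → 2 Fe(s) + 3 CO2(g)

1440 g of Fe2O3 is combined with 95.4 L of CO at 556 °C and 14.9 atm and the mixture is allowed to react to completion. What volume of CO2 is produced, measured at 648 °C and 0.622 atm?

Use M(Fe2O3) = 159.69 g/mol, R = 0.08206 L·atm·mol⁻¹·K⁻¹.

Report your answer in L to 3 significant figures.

n(Fe2O3) = 1440 / 159.69 = 9.017 mol
n(CO) = PV/RT = (14.9 × 95.4) / (0.08206 × 829.15) = 20.89 mol
For 9.017 mol Fe2O3, stoichiometry requires (3/1) × 9.017 = 27.05 mol CO; 20.89 mol is available, so CO is limiting.
n(CO2) = (3/3) × 20.89 = 20.89 mol
V(CO2) = nRT/P = 20.89 × 0.08206 × 921.15 / 0.622 = 2539 L

2540 L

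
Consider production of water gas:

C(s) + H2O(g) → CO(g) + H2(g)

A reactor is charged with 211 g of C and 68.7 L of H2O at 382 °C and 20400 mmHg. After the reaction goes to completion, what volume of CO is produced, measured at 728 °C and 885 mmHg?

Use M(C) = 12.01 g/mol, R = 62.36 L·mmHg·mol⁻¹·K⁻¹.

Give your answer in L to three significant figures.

n(C) = 211 / 12.01 = 17.57 mol
n(H2O) = PV/RT = (20400 × 68.7) / (62.36 × 655.15) = 34.30 mol
For 17.57 mol C, stoichiometry requires (1/1) × 17.57 = 17.57 mol H2O; 34.30 mol is available, so C is limiting.
n(CO) = (1/1) × 17.57 = 17.57 mol
V(CO) = nRT/P = 17.57 × 62.36 × 1001.15 / 885 = 1239 L

1240 L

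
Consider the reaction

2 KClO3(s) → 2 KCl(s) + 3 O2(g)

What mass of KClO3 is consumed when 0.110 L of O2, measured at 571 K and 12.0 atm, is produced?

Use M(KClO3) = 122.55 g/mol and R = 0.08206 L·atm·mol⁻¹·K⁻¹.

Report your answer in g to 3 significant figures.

n(O2) = PV/RT = (12.0 × 0.110) / (0.08206 × 571) = 0.02817 mol
n(KClO3) = (2/3) × 0.02817 = 0.01878 mol
m(KClO3) = 0.01878 × 122.55 = 2.301 g

2.30 g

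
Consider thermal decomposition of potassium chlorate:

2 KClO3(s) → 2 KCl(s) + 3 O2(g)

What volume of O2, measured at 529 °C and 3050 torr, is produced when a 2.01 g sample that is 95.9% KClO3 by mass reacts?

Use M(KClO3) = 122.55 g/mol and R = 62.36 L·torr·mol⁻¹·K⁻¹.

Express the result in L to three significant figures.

mass of KClO3 = 2.01 × 95.9/100 = 1.928 g
n(KClO3) = 1.928 / 122.55 = 0.01573 mol
n(O2) = (3/2) × 0.01573 = 0.02360 mol
V = nRT/P = 0.02360 × 62.36 × 802.15 / 3050 = 0.3871 L

0.387 L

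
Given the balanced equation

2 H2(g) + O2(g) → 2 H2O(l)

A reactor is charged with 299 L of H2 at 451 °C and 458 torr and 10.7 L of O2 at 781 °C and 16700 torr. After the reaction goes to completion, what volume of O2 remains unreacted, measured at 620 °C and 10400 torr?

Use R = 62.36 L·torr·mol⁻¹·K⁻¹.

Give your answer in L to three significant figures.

n(H2) = PV/RT = (458 × 299) / (62.36 × 724.15) = 3.033 mol
n(O2) = PV/RT = (16700 × 10.7) / (62.36 × 1054.15) = 2.718 mol
For 3.033 mol H2, stoichiometry requires (1/2) × 3.033 = 1.516 mol O2; 2.718 mol is available, so H2 is limiting.
n(O2) consumed = (1/2) × 3.033 = 1.516 mol; remaining = 2.718 − 1.516 = 1.202 mol
V(O2) = nRT/P = 1.202 × 62.36 × 893.15 / 10400 = 6.437 L

6.44 L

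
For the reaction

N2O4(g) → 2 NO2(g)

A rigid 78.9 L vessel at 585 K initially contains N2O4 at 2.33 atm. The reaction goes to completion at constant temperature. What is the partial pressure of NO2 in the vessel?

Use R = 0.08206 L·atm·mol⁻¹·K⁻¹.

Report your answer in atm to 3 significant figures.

n(N2O4)₀ = PV/RT = (2.33 × 78.9) / (0.08206 × 585) = 3.830 mol
n(NO2) = (2/1) × 3.830 = 7.660 mol
P(NO2) = nRT/V = 7.660 × 0.08206 × 585 / 78.9 = 4.661 atm

4.66 atm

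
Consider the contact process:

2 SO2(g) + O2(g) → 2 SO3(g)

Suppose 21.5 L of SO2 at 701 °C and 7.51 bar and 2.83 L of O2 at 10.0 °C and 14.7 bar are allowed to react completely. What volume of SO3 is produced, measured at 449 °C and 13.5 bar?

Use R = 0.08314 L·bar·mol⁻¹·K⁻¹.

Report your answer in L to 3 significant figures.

n(SO2) = PV/RT = (7.51 × 21.5) / (0.08314 × 974.15) = 1.994 mol
n(O2) = PV/RT = (14.7 × 2.83) / (0.08314 × 283.15) = 1.767 mol
For 1.994 mol SO2, stoichiometry requires (1/2) × 1.994 = 0.9970 mol O2; 1.767 mol is available, so SO2 is limiting.
n(SO3) = (2/2) × 1.994 = 1.994 mol
V(SO3) = nRT/P = 1.994 × 0.08314 × 722.15 / 13.5 = 8.868 L

8.87 L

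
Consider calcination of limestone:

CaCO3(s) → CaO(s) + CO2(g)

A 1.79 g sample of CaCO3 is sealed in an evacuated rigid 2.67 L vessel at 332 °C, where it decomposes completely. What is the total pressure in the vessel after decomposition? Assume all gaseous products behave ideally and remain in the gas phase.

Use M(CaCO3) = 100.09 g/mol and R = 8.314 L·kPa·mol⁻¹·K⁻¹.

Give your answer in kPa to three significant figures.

33.7 kPa

n(CaCO3) = 1.79 / 100.09 = 0.01788 mol
n(gas produced) = (1/1) × 0.01788 = 0.01788 mol
P = nRT/V = 0.01788 × 8.314 × 605.15 / 2.67 = 33.69 kPa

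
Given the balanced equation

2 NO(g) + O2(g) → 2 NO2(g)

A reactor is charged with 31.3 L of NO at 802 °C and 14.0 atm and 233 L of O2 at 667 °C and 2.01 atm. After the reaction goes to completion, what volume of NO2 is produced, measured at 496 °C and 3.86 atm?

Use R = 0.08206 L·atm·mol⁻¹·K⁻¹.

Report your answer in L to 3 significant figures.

n(NO) = PV/RT = (14.0 × 31.3) / (0.08206 × 1075.15) = 4.967 mol
n(O2) = PV/RT = (2.01 × 233) / (0.08206 × 940.15) = 6.070 mol
For 4.967 mol NO, stoichiometry requires (1/2) × 4.967 = 2.483 mol O2; 6.070 mol is available, so NO is limiting.
n(NO2) = (2/2) × 4.967 = 4.967 mol
V(NO2) = nRT/P = 4.967 × 0.08206 × 769.15 / 3.86 = 81.22 L

81.2 L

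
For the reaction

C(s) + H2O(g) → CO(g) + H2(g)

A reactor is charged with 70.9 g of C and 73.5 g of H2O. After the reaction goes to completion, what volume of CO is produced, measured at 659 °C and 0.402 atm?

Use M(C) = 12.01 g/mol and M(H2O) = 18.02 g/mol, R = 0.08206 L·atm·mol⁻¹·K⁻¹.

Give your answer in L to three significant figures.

n(C) = 70.9 / 12.01 = 5.903 mol
n(H2O) = 73.5 / 18.02 = 4.079 mol
For 5.903 mol C, stoichiometry requires (1/1) × 5.903 = 5.903 mol H2O; 4.079 mol is available, so H2O is limiting.
n(CO) = (1/1) × 4.079 = 4.079 mol
V(CO) = nRT/P = 4.079 × 0.08206 × 932.15 / 0.402 = 776.1 L

776 L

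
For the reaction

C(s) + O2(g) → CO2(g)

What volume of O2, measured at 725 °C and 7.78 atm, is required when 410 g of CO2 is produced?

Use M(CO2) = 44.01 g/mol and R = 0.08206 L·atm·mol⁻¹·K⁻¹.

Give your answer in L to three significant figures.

n(CO2) = 410.0 / 44.01 = 9.316 mol
n(O2) = (1/1) × 9.316 = 9.316 mol
V = nRT/P = 9.316 × 0.08206 × 998.15 / 7.78 = 98.08 L

98.1 L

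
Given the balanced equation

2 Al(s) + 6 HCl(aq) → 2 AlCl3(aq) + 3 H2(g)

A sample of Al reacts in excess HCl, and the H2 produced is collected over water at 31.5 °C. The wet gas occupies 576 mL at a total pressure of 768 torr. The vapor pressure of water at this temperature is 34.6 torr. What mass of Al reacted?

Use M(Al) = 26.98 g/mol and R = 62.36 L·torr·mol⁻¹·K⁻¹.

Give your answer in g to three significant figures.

P(H2) = 768 − 34.6 = 733.4 torr
n(H2) = PV/RT = (733.4 × 0.5760) / (62.36 × 304.65) = 0.02224 mol
n(Al) = (2/3) × 0.02224 = 0.01483 mol
m(Al) = 0.01483 × 26.98 = 0.4001 g

0.400 g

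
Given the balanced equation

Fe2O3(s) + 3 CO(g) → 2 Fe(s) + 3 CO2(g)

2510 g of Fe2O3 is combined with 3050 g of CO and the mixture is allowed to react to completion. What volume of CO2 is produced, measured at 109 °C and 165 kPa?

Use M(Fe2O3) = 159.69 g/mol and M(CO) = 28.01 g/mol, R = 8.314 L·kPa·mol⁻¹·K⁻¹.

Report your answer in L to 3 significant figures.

908 L

n(Fe2O3) = 2510 / 159.69 = 15.72 mol
n(CO) = 3050 / 28.01 = 108.9 mol
For 15.72 mol Fe2O3, stoichiometry requires (3/1) × 15.72 = 47.16 mol CO; 108.9 mol is available, so Fe2O3 is limiting.
n(CO2) = (3/1) × 15.72 = 47.16 mol
V(CO2) = nRT/P = 47.16 × 8.314 × 382.15 / 165 = 908.1 L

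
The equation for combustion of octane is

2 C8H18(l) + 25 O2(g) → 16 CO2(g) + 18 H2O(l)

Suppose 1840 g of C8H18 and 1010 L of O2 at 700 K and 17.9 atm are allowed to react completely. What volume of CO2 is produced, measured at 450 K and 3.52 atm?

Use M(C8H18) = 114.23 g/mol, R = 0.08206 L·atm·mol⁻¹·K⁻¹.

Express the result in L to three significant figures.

n(C8H18) = 1840 / 114.23 = 16.11 mol
n(O2) = PV/RT = (17.9 × 1010) / (0.08206 × 700) = 314.7 mol
For 16.11 mol C8H18, stoichiometry requires (25/2) × 16.11 = 201.4 mol O2; 314.7 mol is available, so C8H18 is limiting.
n(CO2) = (16/2) × 16.11 = 128.9 mol
V(CO2) = nRT/P = 128.9 × 0.08206 × 450 / 3.52 = 1352 L

1350 L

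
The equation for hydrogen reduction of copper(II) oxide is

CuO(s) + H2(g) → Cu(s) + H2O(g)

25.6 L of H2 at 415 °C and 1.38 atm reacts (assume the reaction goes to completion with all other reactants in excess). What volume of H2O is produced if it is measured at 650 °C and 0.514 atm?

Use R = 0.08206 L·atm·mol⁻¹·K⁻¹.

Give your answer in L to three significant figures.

n(H2) = PV/RT = (1.38 × 25.6) / (0.08206 × 688.15) = 0.6256 mol
n(H2O) = (1/1) × 0.6256 = 0.6256 mol
V = nRT/P = 0.6256 × 0.08206 × 923.15 / 0.514 = 92.20 L

92.2 L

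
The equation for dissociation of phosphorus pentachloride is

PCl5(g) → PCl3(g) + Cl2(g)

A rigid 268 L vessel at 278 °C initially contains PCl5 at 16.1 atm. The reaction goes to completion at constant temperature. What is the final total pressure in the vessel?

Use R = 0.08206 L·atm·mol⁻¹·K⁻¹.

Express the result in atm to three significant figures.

32.2 atm

Since T and V are fixed, P_final/P_initial = n_final/n_initial = 2/1.
P_final = (2/1) × 16.1 = 32.20 atm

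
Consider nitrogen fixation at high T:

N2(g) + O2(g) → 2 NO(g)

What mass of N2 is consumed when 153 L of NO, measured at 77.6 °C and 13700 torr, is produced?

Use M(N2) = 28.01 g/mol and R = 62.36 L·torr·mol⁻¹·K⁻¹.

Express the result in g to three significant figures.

1340 g

n(NO) = PV/RT = (13700 × 153) / (62.36 × 350.75) = 95.83 mol
n(N2) = (1/2) × 95.83 = 47.91 mol
m(N2) = 47.91 × 28.01 = 1342 g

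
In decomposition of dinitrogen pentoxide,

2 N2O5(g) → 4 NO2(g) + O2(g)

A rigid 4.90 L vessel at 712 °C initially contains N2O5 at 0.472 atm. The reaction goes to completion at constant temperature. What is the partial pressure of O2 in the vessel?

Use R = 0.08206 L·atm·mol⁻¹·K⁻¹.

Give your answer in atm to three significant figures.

0.236 atm

n(N2O5)₀ = PV/RT = (0.472 × 4.90) / (0.08206 × 985.15) = 0.02861 mol
n(O2) = (1/2) × 0.02861 = 0.01431 mol
P(O2) = nRT/V = 0.01431 × 0.08206 × 985.15 / 4.90 = 0.2361 atm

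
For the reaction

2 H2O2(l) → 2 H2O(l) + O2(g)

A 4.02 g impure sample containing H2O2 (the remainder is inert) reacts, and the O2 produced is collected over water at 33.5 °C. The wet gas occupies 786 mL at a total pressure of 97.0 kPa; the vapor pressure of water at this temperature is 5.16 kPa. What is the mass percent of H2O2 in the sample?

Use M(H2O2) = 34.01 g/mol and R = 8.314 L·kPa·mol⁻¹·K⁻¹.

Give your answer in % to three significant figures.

P(O2) = 97.0 − 5.16 = 91.84 kPa
n(O2) = PV/RT = (91.84 × 0.7860) / (8.314 × 306.65) = 0.02831 mol
n(H2O2) = (2/1) × 0.02831 = 0.05662 mol
m(H2O2) = 0.05662 × 34.01 = 1.926 g
%H2O2 = 1.926 / 4.02 × 100 = 47.91%

47.9 %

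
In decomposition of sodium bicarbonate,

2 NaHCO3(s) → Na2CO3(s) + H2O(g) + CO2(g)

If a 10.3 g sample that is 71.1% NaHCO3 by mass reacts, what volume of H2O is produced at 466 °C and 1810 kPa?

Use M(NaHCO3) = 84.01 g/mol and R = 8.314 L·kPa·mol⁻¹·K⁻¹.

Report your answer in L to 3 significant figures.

0.148 L

mass of NaHCO3 = 10.3 × 71.1/100 = 7.323 g
n(NaHCO3) = 7.323 / 84.01 = 0.08717 mol
n(H2O) = (1/2) × 0.08717 = 0.04358 mol
V = nRT/P = 0.04358 × 8.314 × 739.15 / 1810 = 0.1480 L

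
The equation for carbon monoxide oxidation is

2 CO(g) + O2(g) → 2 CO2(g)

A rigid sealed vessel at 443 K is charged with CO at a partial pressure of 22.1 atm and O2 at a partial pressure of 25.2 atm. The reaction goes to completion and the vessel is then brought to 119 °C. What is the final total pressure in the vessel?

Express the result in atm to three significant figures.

With V and T fixed, P_i ∝ n_i, so the mole ratios apply directly to partial pressures at 443 K.
P(O2) required for 22.1 atm of CO = (1/2) × 22.1 = 11.05 atm; available 25.2 atm, so CO is limiting.
P(O2) remaining = 25.2 − (1/2) × 22.1 = 14.15 atm
P(gaseous products) = (2)/2 × 22.1 = 22.10 atm
P_total at 443 K = 14.15 + 22.10 = 36.25 atm
Scaling to 119 °C: P = 36.25 × 392.15/443 = 32.09 atm

32.1 atm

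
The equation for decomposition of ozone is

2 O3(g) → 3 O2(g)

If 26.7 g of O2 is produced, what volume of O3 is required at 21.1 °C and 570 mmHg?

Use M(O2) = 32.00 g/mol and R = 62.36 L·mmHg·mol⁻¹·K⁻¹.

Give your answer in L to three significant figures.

17.9 L

n(O2) = 26.70 / 32.00 = 0.8344 mol
n(O3) = (2/3) × 0.8344 = 0.5563 mol
V = nRT/P = 0.5563 × 62.36 × 294.25 / 570 = 17.91 L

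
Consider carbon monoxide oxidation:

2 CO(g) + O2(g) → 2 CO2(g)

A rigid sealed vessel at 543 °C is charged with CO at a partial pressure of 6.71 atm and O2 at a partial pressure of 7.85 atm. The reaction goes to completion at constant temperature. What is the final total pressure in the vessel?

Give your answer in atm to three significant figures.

With V and T fixed, P_i ∝ n_i, so the mole ratios apply directly to partial pressures at 543 °C.
P(O2) required for 6.71 atm of CO = (1/2) × 6.71 = 3.355 atm; available 7.85 atm, so CO is limiting.
P(O2) remaining = 7.85 − (1/2) × 6.71 = 4.495 atm
P(gaseous products) = (2)/2 × 6.71 = 6.710 atm
P_total at 543 °C = 4.495 + 6.710 = 11.21 atm

11.2 atm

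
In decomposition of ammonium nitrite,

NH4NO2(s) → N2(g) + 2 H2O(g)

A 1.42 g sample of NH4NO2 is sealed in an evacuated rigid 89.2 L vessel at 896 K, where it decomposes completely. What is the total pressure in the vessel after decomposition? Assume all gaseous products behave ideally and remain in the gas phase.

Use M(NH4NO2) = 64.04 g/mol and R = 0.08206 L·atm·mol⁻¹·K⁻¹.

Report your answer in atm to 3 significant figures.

n(NH4NO2) = 1.42 / 64.04 = 0.02217 mol
n(gas produced) = (3/1) × 0.02217 = 0.06651 mol
P = nRT/V = 0.06651 × 0.08206 × 896 / 89.2 = 0.05482 atm

0.0548 atm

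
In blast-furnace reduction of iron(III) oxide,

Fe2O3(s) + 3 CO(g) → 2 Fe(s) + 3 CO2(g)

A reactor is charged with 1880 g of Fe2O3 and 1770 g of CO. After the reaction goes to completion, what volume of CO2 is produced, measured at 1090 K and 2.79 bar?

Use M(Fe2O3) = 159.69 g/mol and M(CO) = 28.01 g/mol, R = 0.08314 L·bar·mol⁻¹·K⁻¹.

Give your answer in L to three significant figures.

1150 L

n(Fe2O3) = 1880 / 159.69 = 11.77 mol
n(CO) = 1770 / 28.01 = 63.19 mol
For 11.77 mol Fe2O3, stoichiometry requires (3/1) × 11.77 = 35.31 mol CO; 63.19 mol is available, so Fe2O3 is limiting.
n(CO2) = (3/1) × 11.77 = 35.31 mol
V(CO2) = nRT/P = 35.31 × 0.08314 × 1090 / 2.79 = 1147 L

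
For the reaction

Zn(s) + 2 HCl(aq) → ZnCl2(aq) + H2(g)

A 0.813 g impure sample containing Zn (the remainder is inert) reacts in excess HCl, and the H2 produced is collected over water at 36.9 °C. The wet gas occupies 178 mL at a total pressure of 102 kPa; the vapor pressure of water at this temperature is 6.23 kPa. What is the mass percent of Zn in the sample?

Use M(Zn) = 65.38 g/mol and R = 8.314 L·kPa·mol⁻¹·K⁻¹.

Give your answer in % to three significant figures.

P(H2) = 102 − 6.23 = 95.77 kPa
n(H2) = PV/RT = (95.77 × 0.1780) / (8.314 × 310.05) = 0.006613 mol
n(Zn) = (1/1) × 0.006613 = 0.006613 mol
m(Zn) = 0.006613 × 65.38 = 0.4324 g
%Zn = 0.4324 / 0.813 × 100 = 53.19%

53.2 %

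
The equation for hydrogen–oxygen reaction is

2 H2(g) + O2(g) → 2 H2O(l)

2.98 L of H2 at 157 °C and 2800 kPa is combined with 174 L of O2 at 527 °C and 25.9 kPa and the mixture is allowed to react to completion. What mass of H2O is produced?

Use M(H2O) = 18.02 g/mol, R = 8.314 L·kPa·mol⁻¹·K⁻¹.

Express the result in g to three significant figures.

24.4 g

n(H2) = PV/RT = (2800 × 2.98) / (8.314 × 430.15) = 2.333 mol
n(O2) = PV/RT = (25.9 × 174) / (8.314 × 800.15) = 0.6774 mol
For 2.333 mol H2, stoichiometry requires (1/2) × 2.333 = 1.167 mol O2; 0.6774 mol is available, so O2 is limiting.
n(H2O) = (2/1) × 0.6774 = 1.355 mol
m(H2O) = 1.355 × 18.02 = 24.42 g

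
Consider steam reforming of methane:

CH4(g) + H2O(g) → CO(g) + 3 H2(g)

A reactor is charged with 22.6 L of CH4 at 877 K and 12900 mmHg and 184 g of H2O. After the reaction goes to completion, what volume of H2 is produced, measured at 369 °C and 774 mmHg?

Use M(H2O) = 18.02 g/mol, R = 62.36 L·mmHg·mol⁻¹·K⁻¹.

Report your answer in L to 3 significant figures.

n(CH4) = PV/RT = (12900 × 22.6) / (62.36 × 877) = 5.331 mol
n(H2O) = 184 / 18.02 = 10.21 mol
For 5.331 mol CH4, stoichiometry requires (1/1) × 5.331 = 5.331 mol H2O; 10.21 mol is available, so CH4 is limiting.
n(H2) = (3/1) × 5.331 = 15.99 mol
V(H2) = nRT/P = 15.99 × 62.36 × 642.15 / 774 = 827.3 L

827 L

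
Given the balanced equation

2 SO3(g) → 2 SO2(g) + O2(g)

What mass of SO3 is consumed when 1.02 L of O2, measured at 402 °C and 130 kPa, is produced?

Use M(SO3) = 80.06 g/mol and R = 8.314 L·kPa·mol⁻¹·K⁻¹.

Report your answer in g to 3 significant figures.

n(O2) = PV/RT = (130 × 1.02) / (8.314 × 675.15) = 0.02362 mol
n(SO3) = (2/1) × 0.02362 = 0.04724 mol
m(SO3) = 0.04724 × 80.06 = 3.782 g

3.78 g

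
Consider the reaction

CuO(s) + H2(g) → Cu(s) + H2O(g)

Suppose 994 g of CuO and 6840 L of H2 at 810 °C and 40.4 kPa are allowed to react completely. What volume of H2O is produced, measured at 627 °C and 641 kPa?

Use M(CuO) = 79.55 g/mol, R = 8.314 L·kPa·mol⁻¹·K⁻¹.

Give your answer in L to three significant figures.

n(CuO) = 994 / 79.55 = 12.50 mol
n(H2) = PV/RT = (40.4 × 6840) / (8.314 × 1083.15) = 30.69 mol
For 12.50 mol CuO, stoichiometry requires (1/1) × 12.50 = 12.50 mol H2; 30.69 mol is available, so CuO is limiting.
n(H2O) = (1/1) × 12.50 = 12.50 mol
V(H2O) = nRT/P = 12.50 × 8.314 × 900.15 / 641 = 145.9 L

146 L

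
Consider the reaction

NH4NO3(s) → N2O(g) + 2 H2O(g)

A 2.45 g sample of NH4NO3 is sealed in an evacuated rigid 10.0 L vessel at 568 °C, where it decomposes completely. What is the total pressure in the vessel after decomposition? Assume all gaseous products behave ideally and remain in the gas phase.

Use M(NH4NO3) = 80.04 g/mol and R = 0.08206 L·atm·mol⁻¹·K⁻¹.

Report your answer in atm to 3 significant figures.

n(NH4NO3) = 2.45 / 80.04 = 0.03061 mol
n(gas produced) = (3/1) × 0.03061 = 0.09183 mol
P = nRT/V = 0.09183 × 0.08206 × 841.15 / 10.0 = 0.6339 atm

0.634 atm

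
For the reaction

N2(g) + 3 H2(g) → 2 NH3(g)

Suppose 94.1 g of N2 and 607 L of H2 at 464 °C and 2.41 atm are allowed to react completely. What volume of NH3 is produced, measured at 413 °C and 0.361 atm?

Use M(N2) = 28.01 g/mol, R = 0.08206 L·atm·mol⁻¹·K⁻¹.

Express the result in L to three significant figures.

n(N2) = 94.1 / 28.01 = 3.360 mol
n(H2) = PV/RT = (2.41 × 607) / (0.08206 × 737.15) = 24.18 mol
For 3.360 mol N2, stoichiometry requires (3/1) × 3.360 = 10.08 mol H2; 24.18 mol is available, so N2 is limiting.
n(NH3) = (2/1) × 3.360 = 6.720 mol
V(NH3) = nRT/P = 6.720 × 0.08206 × 686.15 / 0.361 = 1048 L

1050 L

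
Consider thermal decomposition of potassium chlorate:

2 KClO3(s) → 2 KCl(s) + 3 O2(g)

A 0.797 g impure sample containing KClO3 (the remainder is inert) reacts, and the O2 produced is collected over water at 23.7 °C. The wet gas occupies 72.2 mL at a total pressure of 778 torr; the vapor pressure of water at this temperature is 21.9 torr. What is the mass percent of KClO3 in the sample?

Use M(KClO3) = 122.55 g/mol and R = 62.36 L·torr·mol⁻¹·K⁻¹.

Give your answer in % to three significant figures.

30.2 %

P(O2) = 778 − 21.9 = 756.1 torr
n(O2) = PV/RT = (756.1 × 0.07220) / (62.36 × 296.85) = 0.002949 mol
n(KClO3) = (2/3) × 0.002949 = 0.001966 mol
m(KClO3) = 0.001966 × 122.55 = 0.2409 g
%KClO3 = 0.2409 / 0.797 × 100 = 30.23%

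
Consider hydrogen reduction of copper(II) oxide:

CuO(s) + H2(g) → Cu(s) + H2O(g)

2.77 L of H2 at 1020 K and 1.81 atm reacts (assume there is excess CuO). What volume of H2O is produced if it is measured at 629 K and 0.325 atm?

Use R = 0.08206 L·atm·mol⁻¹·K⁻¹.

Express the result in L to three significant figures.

9.51 L

n(H2) = PV/RT = (1.81 × 2.77) / (0.08206 × 1020) = 0.05990 mol
n(H2O) = (1/1) × 0.05990 = 0.05990 mol
V = nRT/P = 0.05990 × 0.08206 × 629 / 0.325 = 9.513 L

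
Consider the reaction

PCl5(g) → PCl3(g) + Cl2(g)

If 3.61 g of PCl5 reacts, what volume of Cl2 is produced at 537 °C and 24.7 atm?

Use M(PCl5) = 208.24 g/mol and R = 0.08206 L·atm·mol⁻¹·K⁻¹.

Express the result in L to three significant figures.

0.0467 L

n(PCl5) = 3.610 / 208.24 = 0.01734 mol
n(Cl2) = (1/1) × 0.01734 = 0.01734 mol
V = nRT/P = 0.01734 × 0.08206 × 810.15 / 24.7 = 0.04667 L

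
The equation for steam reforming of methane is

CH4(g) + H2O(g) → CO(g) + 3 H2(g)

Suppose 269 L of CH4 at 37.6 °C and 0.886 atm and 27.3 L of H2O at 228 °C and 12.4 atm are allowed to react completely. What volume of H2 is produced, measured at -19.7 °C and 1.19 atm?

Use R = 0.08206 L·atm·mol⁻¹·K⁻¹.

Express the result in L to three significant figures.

432 L

n(CH4) = PV/RT = (0.886 × 269) / (0.08206 × 310.75) = 9.346 mol
n(H2O) = PV/RT = (12.4 × 27.3) / (0.08206 × 501.15) = 8.232 mol
For 9.346 mol CH4, stoichiometry requires (1/1) × 9.346 = 9.346 mol H2O; 8.232 mol is available, so H2O is limiting.
n(H2) = (3/1) × 8.232 = 24.70 mol
V(H2) = nRT/P = 24.70 × 0.08206 × 253.45 / 1.19 = 431.7 L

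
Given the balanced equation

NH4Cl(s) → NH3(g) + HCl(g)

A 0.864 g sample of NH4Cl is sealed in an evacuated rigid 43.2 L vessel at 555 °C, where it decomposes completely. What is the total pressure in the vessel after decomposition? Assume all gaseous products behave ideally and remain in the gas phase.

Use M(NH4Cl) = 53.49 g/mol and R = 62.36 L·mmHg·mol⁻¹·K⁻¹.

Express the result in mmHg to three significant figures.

n(NH4Cl) = 0.864 / 53.49 = 0.01615 mol
n(gas produced) = (2/1) × 0.01615 = 0.03230 mol
P = nRT/V = 0.03230 × 62.36 × 828.15 / 43.2 = 38.61 mmHg

38.6 mmHg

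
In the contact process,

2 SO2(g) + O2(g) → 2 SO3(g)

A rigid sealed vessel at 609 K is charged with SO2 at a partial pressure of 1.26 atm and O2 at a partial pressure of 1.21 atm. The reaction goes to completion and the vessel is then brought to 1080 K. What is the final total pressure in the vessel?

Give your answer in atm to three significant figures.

Because the vessel is rigid and T is held at 609 K, work the stoichiometry in partial pressures (P_i = n_iRT/V).
P(O2) required for 1.26 atm of SO2 = (1/2) × 1.26 = 0.6300 atm; available 1.21 atm, so SO2 is limiting.
P(O2) remaining = 1.21 − (1/2) × 1.26 = 0.5800 atm
P(gaseous products) = (2)/2 × 1.26 = 1.260 atm
P_total at 609 K = 0.5800 + 1.260 = 1.840 atm
Scaling to 1080 K: P = 1.840 × 1080/609 = 3.263 atm

3.26 atm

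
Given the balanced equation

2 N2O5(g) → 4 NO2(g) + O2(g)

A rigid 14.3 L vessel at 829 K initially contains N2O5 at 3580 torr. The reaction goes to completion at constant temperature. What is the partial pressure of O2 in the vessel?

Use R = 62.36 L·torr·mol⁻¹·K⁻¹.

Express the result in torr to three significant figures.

n(N2O5)₀ = PV/RT = (3580 × 14.3) / (62.36 × 829) = 0.9903 mol
n(O2) = (1/2) × 0.9903 = 0.4951 mol
P(O2) = nRT/V = 0.4951 × 62.36 × 829 / 14.3 = 1790 torr

1790 torr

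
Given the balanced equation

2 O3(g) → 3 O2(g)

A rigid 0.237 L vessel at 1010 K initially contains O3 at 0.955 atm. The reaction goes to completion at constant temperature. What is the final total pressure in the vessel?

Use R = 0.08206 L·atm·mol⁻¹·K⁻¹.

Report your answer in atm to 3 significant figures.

1.43 atm

Since T and V are fixed, P_final/P_initial = n_final/n_initial = 3/2.
P_final = (3/2) × 0.955 = 1.432 atm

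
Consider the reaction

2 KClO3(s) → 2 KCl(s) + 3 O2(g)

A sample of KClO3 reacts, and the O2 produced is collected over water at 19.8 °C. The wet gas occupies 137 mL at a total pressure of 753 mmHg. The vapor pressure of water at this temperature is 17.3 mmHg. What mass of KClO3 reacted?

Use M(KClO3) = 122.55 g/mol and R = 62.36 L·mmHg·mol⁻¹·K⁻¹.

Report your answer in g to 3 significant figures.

P(O2) = 753 − 17.3 = 735.7 mmHg
n(O2) = PV/RT = (735.7 × 0.1370) / (62.36 × 292.95) = 0.005517 mol
n(KClO3) = (2/3) × 0.005517 = 0.003678 mol
m(KClO3) = 0.003678 × 122.55 = 0.4507 g

0.451 g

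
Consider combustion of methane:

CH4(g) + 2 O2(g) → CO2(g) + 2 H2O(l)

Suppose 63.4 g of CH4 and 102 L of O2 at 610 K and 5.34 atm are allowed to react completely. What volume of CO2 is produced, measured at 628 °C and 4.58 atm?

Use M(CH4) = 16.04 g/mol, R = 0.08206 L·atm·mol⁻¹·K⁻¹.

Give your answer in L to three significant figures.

n(CH4) = 63.4 / 16.04 = 3.953 mol
n(O2) = PV/RT = (5.34 × 102) / (0.08206 × 610) = 10.88 mol
For 3.953 mol CH4, stoichiometry requires (2/1) × 3.953 = 7.906 mol O2; 10.88 mol is available, so CH4 is limiting.
n(CO2) = (1/1) × 3.953 = 3.953 mol
V(CO2) = nRT/P = 3.953 × 0.08206 × 901.15 / 4.58 = 63.82 L

63.8 L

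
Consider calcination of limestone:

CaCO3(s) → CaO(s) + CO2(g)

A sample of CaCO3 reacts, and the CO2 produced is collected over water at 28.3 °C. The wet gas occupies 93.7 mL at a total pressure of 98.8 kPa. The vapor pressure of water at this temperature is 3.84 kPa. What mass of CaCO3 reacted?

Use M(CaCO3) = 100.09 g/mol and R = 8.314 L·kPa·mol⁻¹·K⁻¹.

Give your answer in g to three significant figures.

P(CO2) = 98.8 − 3.84 = 94.96 kPa
n(CO2) = PV/RT = (94.96 × 0.09370) / (8.314 × 301.45) = 0.003550 mol
n(CaCO3) = (1/1) × 0.003550 = 0.003550 mol
m(CaCO3) = 0.003550 × 100.09 = 0.3553 g

0.355 g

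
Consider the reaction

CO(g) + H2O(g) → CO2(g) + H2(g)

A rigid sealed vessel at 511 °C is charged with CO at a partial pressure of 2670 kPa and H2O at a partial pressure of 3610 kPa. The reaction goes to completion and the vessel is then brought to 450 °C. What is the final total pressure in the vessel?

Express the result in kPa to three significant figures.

5790 kPa

With V and T fixed, P_i ∝ n_i, so the mole ratios apply directly to partial pressures at 511 °C.
P(H2O) required for 2670 kPa of CO = (1/1) × 2670 = 2670 kPa; available 3610 kPa, so CO is limiting.
P(H2O) remaining = 3610 − (1/1) × 2670 = 940.0 kPa
P(gaseous products) = (1+1)/1 × 2670 = 5340 kPa
P_total at 511 °C = 940.0 + 5340 = 6280 kPa
Scaling to 450 °C: P = 6280 × 723.15/784.15 = 5791 kPa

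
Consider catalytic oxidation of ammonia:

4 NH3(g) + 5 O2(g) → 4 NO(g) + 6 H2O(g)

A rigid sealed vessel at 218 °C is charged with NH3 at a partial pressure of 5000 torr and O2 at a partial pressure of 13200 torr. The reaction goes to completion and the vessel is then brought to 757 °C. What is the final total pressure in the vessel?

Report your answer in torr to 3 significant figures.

At constant V, partial pressures at 218 °C are proportional to moles, so apply stoichiometry directly to pressures.
P(O2) required for 5000 torr of NH3 = (5/4) × 5000 = 6250 torr; available 13200 torr, so NH3 is limiting.
P(O2) remaining = 13200 − (5/4) × 5000 = 6950 torr
P(gaseous products) = (4+6)/4 × 5000 = 12500 torr
P_total at 218 °C = 6950 + 12500 = 19450 torr
Scaling to 757 °C: P = 19450 × 1030.15/491.15 = 40790 torr

40800 torr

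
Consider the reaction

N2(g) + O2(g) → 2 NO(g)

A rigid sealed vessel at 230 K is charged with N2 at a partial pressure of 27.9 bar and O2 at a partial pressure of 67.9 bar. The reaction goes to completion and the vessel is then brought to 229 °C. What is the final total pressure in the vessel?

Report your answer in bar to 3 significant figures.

At constant V, partial pressures at 230 K are proportional to moles, so apply stoichiometry directly to pressures.
P(O2) required for 27.9 bar of N2 = (1/1) × 27.9 = 27.90 bar; available 67.9 bar, so N2 is limiting.
P(O2) remaining = 67.9 − (1/1) × 27.9 = 40.00 bar
P(gaseous products) = (2)/1 × 27.9 = 55.80 bar
P_total at 230 K = 40.00 + 55.80 = 95.80 bar
Scaling to 229 °C: P = 95.80 × 502.15/230 = 209.2 bar

209 bar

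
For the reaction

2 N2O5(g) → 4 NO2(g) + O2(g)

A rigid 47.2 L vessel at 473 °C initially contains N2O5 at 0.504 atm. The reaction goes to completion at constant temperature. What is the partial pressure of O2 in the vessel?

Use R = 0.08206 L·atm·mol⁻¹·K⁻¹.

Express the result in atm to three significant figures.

n(N2O5)₀ = PV/RT = (0.504 × 47.2) / (0.08206 × 746.15) = 0.3885 mol
n(O2) = (1/2) × 0.3885 = 0.1943 mol
P(O2) = nRT/V = 0.1943 × 0.08206 × 746.15 / 47.2 = 0.2521 atm

0.252 atm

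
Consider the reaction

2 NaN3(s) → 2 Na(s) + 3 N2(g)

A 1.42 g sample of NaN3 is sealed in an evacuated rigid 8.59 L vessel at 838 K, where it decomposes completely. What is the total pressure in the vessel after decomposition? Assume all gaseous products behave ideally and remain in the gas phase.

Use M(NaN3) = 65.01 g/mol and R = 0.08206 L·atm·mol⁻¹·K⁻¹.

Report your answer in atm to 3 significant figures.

n(NaN3) = 1.42 / 65.01 = 0.02184 mol
n(gas produced) = (3/2) × 0.02184 = 0.03276 mol
P = nRT/V = 0.03276 × 0.08206 × 838 / 8.59 = 0.2623 atm

0.262 atm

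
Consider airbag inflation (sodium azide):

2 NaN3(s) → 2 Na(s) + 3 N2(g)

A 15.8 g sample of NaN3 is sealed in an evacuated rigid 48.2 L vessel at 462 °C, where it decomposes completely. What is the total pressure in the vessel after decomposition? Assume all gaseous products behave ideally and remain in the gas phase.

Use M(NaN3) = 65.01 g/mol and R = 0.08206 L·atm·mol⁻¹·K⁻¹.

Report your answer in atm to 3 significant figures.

n(NaN3) = 15.8 / 65.01 = 0.2430 mol
n(gas produced) = (3/2) × 0.2430 = 0.3645 mol
P = nRT/V = 0.3645 × 0.08206 × 735.15 / 48.2 = 0.4562 atm

0.456 atm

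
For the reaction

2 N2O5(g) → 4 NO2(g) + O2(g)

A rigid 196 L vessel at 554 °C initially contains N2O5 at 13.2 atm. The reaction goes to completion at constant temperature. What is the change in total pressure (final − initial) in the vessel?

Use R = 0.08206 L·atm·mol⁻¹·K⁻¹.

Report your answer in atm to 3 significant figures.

19.8 atm

Rigid vessel, constant T ⇒ P scales with total gas moles (2 → 5).
P_final = (5/2) × 13.2 = 33.00 atm; ΔP = 33.00 − 13.2 = 19.80 atm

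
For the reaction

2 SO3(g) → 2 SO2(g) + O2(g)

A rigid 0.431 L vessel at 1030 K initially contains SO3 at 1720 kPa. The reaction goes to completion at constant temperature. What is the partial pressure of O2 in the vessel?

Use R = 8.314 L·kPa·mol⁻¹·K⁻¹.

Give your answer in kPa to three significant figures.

n(SO3)₀ = PV/RT = (1720 × 0.431) / (8.314 × 1030) = 0.08657 mol
n(O2) = (1/2) × 0.08657 = 0.04328 mol
P(O2) = nRT/V = 0.04328 × 8.314 × 1030 / 0.431 = 859.9 kPa

860 kPa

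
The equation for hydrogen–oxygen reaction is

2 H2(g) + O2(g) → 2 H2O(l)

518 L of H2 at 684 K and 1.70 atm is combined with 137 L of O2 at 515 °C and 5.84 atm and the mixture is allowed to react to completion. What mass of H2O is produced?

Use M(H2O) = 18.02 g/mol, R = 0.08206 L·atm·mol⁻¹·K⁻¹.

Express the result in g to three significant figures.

n(H2) = PV/RT = (1.70 × 518) / (0.08206 × 684) = 15.69 mol
n(O2) = PV/RT = (5.84 × 137) / (0.08206 × 788.15) = 12.37 mol
For 15.69 mol H2, stoichiometry requires (1/2) × 15.69 = 7.845 mol O2; 12.37 mol is available, so H2 is limiting.
n(H2O) = (2/2) × 15.69 = 15.69 mol
m(H2O) = 15.69 × 18.02 = 282.7 g

283 g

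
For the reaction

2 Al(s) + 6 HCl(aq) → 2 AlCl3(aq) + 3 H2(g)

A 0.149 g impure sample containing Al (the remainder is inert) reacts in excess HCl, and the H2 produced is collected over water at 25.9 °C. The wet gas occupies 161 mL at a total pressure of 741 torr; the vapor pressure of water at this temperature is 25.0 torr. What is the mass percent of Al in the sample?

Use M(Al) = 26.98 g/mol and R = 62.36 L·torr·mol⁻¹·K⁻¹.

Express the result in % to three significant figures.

P(H2) = 741 − 25.0 = 716.0 torr
n(H2) = PV/RT = (716.0 × 0.1610) / (62.36 × 299.05) = 0.006181 mol
n(Al) = (2/3) × 0.006181 = 0.004121 mol
m(Al) = 0.004121 × 26.98 = 0.1112 g
%Al = 0.1112 / 0.149 × 100 = 74.63%

74.6 %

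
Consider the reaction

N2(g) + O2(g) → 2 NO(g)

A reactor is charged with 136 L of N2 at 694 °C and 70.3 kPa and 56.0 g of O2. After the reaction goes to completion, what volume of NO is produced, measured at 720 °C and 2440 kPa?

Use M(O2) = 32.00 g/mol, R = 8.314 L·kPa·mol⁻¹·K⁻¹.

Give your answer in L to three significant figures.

8.05 L

n(N2) = PV/RT = (70.3 × 136) / (8.314 × 967.15) = 1.189 mol
n(O2) = 56.0 / 32.00 = 1.750 mol
For 1.189 mol N2, stoichiometry requires (1/1) × 1.189 = 1.189 mol O2; 1.750 mol is available, so N2 is limiting.
n(NO) = (2/1) × 1.189 = 2.378 mol
V(NO) = nRT/P = 2.378 × 8.314 × 993.15 / 2440 = 8.047 L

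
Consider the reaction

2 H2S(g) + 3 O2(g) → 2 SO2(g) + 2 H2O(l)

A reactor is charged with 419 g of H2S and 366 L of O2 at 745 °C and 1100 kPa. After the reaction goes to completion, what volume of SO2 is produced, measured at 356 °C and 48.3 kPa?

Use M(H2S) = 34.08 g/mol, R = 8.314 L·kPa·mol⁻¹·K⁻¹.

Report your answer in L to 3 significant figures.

n(H2S) = 419 / 34.08 = 12.29 mol
n(O2) = PV/RT = (1100 × 366) / (8.314 × 1018.15) = 47.56 mol
For 12.29 mol H2S, stoichiometry requires (3/2) × 12.29 = 18.43 mol O2; 47.56 mol is available, so H2S is limiting.
n(SO2) = (2/2) × 12.29 = 12.29 mol
V(SO2) = nRT/P = 12.29 × 8.314 × 629.15 / 48.3 = 1331 L

1330 L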